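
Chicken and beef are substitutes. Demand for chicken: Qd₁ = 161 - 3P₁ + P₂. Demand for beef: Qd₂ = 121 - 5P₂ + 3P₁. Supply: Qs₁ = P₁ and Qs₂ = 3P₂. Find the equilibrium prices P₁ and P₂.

Market 1: 161 - 3P₁ + P₂ = P₁ → 4P₁ - P₂ = 161.
Market 2: 8P₂ - 3P₁ = 121.
Eliminating P₂: 8×(1) + 1×(2) gives 29P₁ = 1409, so P₁ = 1409/29.
Back-substitute into (2): P₂ = (121 + 3×1409/29) / 8 = 967/29.

P₁ = 1409/29, P₂ = 967/29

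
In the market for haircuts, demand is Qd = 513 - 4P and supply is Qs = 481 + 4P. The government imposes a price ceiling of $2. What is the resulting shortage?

Shortage = 16

Equilibrium price would be P* = 4, so the ceiling at 2 binds.
At P = 2: Qd = 513 − 4(2) = 505, Qs = 481 + 4(2) = 489.
Shortage = 505 − 489 = 16.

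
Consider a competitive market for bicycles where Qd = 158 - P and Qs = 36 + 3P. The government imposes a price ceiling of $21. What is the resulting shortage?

Shortage = 38

Equilibrium price would be P* = 30.5, so the ceiling at 21 binds.
At P = 21: Qd = 158 − 1(21) = 137, Qs = 36 + 3(21) = 99.
Shortage = 137 − 99 = 38.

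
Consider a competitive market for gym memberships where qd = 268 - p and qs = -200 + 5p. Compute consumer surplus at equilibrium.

Consumer surplus = 18050

Equilibrium: 268 - p = -200 + 5p gives p* = 78, q* = 190.
Demand choke price (qd = 0): p = 268.
CS = ½(268 − 78)(190) = 18050.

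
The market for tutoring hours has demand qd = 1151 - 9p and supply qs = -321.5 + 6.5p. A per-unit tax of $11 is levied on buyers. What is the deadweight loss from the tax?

Deadweight loss = 14157/62

Pre-tax equilibrium: p* = 95, q* = 296.
Tax on buyers shifts demand to qd = 1151 − 9(p + 11) = 1052 - 9p.
1052 - 9p = -321.5 + 6.5p gives seller price ps = 2747/31; buyers pay pb = 2747/31 + 11 = 3088/31.
New quantity: q = 1151 − 9(3088/31) = 7889/31.
DWL = ½ × 11 × (296 − 7889/31) = 14157/62.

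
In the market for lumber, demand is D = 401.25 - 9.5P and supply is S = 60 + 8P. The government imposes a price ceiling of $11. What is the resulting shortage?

Equilibrium price would be P* = 19.5, so the ceiling at 11 binds.
At P = 11: D = 401.25 − 9.5(11) = 296.75, S = 60 + 8(11) = 148.
Shortage = 296.75 − 148 = 148.75.

Shortage = 148.75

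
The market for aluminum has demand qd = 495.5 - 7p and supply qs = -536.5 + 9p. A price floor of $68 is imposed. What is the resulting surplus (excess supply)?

Equilibrium price would be p* = 64.5, so the floor at 68 binds.
At p = 68: qd = 19.5, qs = 75.5.
Surplus = 75.5 − 19.5 = 56.

Surplus = 56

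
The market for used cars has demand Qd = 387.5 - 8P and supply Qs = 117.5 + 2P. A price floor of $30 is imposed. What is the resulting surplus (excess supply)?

Surplus = 30

Equilibrium price would be P* = 27, so the floor at 30 binds.
At P = 30: Qd = 147.5, Qs = 177.5.
Surplus = 177.5 − 147.5 = 30.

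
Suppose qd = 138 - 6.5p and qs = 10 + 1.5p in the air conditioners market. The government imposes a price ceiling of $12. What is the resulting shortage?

Shortage = 32

Equilibrium price would be p* = 16, so the ceiling at 12 binds.
At p = 12: qd = 138 − 6.5(12) = 60, qs = 10 + 1.5(12) = 28.
Shortage = 60 − 28 = 32.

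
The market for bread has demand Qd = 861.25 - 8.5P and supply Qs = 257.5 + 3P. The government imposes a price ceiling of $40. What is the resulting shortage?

Equilibrium price would be P* = 52.5, so the ceiling at 40 binds.
At P = 40: Qd = 861.25 − 8.5(40) = 521.25, Qs = 257.5 + 3(40) = 377.5.
Shortage = 521.25 − 377.5 = 143.75.

Shortage = 143.75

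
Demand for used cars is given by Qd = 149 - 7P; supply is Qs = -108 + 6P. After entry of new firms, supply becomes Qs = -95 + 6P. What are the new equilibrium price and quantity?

P' = 244/13, Q' = 229/13

Original equilibrium: P* = 257/13, Q* = 138/13.
New equilibrium: 149 - 7P = -95 + 6P, so 244 = 13P and P' = 244/13; Q' = 149 − 7(244/13) = 229/13.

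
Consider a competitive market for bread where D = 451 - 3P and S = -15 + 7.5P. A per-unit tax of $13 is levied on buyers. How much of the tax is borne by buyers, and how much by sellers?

Pre-tax equilibrium: P* = 932/21, Q* = 2225/7.
Tax on buyers shifts demand to D = 451 − 3(P + 13) = 412 - 3P.
412 - 3P = -15 + 7.5P gives seller price Ps = 122/3; buyers pay Pb = 122/3 + 13 = 161/3.
New quantity: Q = 451 − 3(161/3) = 290.
Buyer burden = 161/3 − 932/21 = 65/7; seller burden = 932/21 − 122/3 = 26/7.

Buyers bear 65/7, sellers bear 26/7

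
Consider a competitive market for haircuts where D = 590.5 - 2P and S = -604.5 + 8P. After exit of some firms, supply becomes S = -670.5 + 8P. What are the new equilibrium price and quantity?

P' = 126.1, Q' = 338.3

Original equilibrium: P* = 119.5, Q* = 351.5.
New equilibrium: 590.5 - 2P = -670.5 + 8P, so 1261 = 10P and P' = 126.1; Q' = 590.5 − 2(126.1) = 338.3.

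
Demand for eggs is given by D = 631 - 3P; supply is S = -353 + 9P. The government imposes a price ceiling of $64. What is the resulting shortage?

Equilibrium price would be P* = 82, so the ceiling at 64 binds.
At P = 64: D = 631 − 3(64) = 439, S = -353 + 9(64) = 223.
Shortage = 439 − 223 = 216.

Shortage = 216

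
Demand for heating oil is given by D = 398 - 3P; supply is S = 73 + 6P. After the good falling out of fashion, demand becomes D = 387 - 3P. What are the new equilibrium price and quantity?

Original equilibrium: P* = 325/9, Q* = 869/3.
New equilibrium: 387 - 3P = 73 + 6P, so 314 = 9P and P' = 314/9; Q' = 387 − 3(314/9) = 847/3.

P' = 314/9, Q' = 847/3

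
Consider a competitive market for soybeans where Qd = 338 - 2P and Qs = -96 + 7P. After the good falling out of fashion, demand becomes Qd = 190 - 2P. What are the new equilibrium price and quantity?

Original equilibrium: P* = 434/9, Q* = 2174/9.
New equilibrium: 190 - 2P = -96 + 7P, so 286 = 9P and P' = 286/9; Q' = 190 − 2(286/9) = 1138/9.

P' = 286/9, Q' = 1138/9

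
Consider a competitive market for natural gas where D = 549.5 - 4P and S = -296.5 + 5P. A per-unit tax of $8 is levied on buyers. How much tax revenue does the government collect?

Tax revenue = 11212/9

Pre-tax equilibrium: P* = 94, Q* = 173.5.
Tax on buyers shifts demand to D = 549.5 − 4(P + 8) = 517.5 - 4P.
517.5 - 4P = -296.5 + 5P gives seller price Ps = 814/9; buyers pay Pb = 814/9 + 8 = 886/9.
New quantity: Q = 549.5 − 4(886/9) = 2803/18.
Revenue = 8 × 2803/18 = 11212/9.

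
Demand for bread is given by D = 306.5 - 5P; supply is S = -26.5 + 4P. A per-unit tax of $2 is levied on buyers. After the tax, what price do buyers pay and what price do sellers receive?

Buyers pay 341/9, sellers receive 323/9

Pre-tax equilibrium: P* = 37, Q* = 121.5.
Tax on buyers shifts demand to D = 306.5 − 5(P + 2) = 296.5 - 5P.
296.5 - 5P = -26.5 + 4P gives seller price Ps = 323/9; buyers pay Pb = 323/9 + 2 = 341/9.
New quantity: Q = 306.5 − 5(341/9) = 2107/18.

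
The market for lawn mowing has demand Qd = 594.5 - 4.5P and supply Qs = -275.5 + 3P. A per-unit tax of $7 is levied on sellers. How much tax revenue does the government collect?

Tax revenue = 419.3

Pre-tax equilibrium: P* = 116, Q* = 72.5.
Tax on sellers shifts supply to Qs = -275.5 + 3(P − 7) = -296.5 + 3P.
594.5 - 4.5P = -296.5 + 3P gives buyer price Pb = 118.8; sellers receive Ps = 118.8 − 7 = 111.8.
New quantity: Q = 594.5 − 4.5(118.8) = 59.9.
Revenue = 7 × 59.9 = 419.3.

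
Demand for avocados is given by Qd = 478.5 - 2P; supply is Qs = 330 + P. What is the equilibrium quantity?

Set Qd = Qs: 478.5 - 2P = 330 + P.
148.5 = 3P, so P* = 49.5.
Q* = 478.5 − 2(49.5) = 379.5.

Q* = 379.5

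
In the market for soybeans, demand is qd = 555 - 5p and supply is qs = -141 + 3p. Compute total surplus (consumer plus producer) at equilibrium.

Equilibrium: 555 - 5p = -141 + 3p gives p* = 87, q* = 120.
Demand choke price: p = 111; supply starts at p = 47.
CS = ½(111 − 87)(120) = 1440; PS = ½(87 − 47)(120) = 2400.

Total surplus = 3840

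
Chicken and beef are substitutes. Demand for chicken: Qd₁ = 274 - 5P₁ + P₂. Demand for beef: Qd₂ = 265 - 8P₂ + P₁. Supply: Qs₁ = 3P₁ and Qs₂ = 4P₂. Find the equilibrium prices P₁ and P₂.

P₁ = 37.4, P₂ = 25.2

Market 1: 274 - 5P₁ + P₂ = 3P₁ → 8P₁ - P₂ = 274.
Market 2: 12P₂ - P₁ = 265.
Eliminating P₂: 12×(1) + 1×(2) gives 95P₁ = 3553, so P₁ = 37.4.
Back-substitute into (2): P₂ = (265 + 1×37.4) / 12 = 25.2.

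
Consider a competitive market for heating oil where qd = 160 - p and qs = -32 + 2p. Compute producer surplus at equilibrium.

Equilibrium: 160 - p = -32 + 2p gives p* = 64, q* = 96.
Supply starts at p = 16 (where qs = 0).
PS = ½(64 − 16)(96) = 2304.

Producer surplus = 2304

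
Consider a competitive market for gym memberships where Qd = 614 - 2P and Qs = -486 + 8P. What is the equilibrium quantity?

Q* = 394

Set Qd = Qs: 614 - 2P = -486 + 8P.
1100 = 10P, so P* = 110.
Q* = 614 − 2(110) = 394.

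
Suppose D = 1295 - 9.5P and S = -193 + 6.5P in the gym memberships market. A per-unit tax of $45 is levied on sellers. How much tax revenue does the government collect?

Tax revenue = 10702.265625

Pre-tax equilibrium: P* = 93, Q* = 411.5.
Tax on sellers shifts supply to S = -193 + 6.5(P − 45) = -485.5 + 6.5P.
1295 - 9.5P = -485.5 + 6.5P gives buyer price Pb = 111.28125; sellers receive Ps = 111.28125 − 45 = 66.28125.
New quantity: Q = 1295 − 9.5(111.28125) = 237.828125.
Revenue = 45 × 237.828125 = 10702.265625.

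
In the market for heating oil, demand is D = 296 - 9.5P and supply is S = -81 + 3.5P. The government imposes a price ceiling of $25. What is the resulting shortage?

Equilibrium price would be P* = 29, so the ceiling at 25 binds.
At P = 25: D = 296 − 9.5(25) = 58.5, S = -81 + 3.5(25) = 6.5.
Shortage = 58.5 − 6.5 = 52.

Shortage = 52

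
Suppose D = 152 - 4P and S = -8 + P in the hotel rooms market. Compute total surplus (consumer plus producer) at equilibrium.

Total surplus = 360

Equilibrium: 152 - 4P = -8 + P gives P* = 32, Q* = 24.
Demand choke price: P = 38; supply starts at P = 8.
CS = ½(38 − 32)(24) = 72; PS = ½(32 − 8)(24) = 288.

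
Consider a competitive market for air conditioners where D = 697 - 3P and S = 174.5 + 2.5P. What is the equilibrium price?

Set D = S: 697 - 3P = 174.5 + 2.5P.
522.5 = 5.5P, so P* = 95.
Q* = 697 − 3(95) = 412.

P* = 95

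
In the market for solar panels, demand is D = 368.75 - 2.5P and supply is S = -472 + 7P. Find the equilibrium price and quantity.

P* = 88.5, Q* = 147.5

Set D = S: 368.75 - 2.5P = -472 + 7P.
840.75 = 9.5P, so P* = 88.5.
Q* = 368.75 − 2.5(88.5) = 147.5.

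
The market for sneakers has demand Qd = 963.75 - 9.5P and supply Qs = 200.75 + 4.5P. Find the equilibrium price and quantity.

P* = 54.5, Q* = 446

Set Qd = Qs: 963.75 - 9.5P = 200.75 + 4.5P.
763 = 14P, so P* = 54.5.
Q* = 963.75 − 9.5(54.5) = 446.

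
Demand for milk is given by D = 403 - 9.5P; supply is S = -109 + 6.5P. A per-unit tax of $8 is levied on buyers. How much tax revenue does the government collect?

Pre-tax equilibrium: P* = 32, Q* = 99.
Tax on buyers shifts demand to D = 403 − 9.5(P + 8) = 327 - 9.5P.
327 - 9.5P = -109 + 6.5P gives seller price Ps = 27.25; buyers pay Pb = 27.25 + 8 = 35.25.
New quantity: Q = 403 − 9.5(35.25) = 68.125.
Revenue = 8 × 68.125 = 545.

Tax revenue = 545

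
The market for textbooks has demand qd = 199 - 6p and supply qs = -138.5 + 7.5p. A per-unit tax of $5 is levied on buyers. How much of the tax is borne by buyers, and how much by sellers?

Pre-tax equilibrium: p* = 25, q* = 49.
Tax on buyers shifts demand to qd = 199 − 6(p + 5) = 169 - 6p.
169 - 6p = -138.5 + 7.5p gives seller price ps = 205/9; buyers pay pb = 205/9 + 5 = 250/9.
New quantity: q = 199 − 6(250/9) = 97/3.
Buyer burden = 250/9 − 25 = 25/9; seller burden = 25 − 205/9 = 20/9.

Buyers bear 25/9, sellers bear 20/9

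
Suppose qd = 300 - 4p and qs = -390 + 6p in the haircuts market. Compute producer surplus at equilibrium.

Equilibrium: 300 - 4p = -390 + 6p gives p* = 69, q* = 24.
Supply starts at p = 65 (where qs = 0).
PS = ½(69 − 65)(24) = 48.

Producer surplus = 48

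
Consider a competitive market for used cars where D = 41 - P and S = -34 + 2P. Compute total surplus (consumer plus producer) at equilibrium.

Equilibrium: 41 - P = -34 + 2P gives P* = 25, Q* = 16.
Demand choke price: P = 41; supply starts at P = 17.
CS = ½(41 − 25)(16) = 128; PS = ½(25 − 17)(16) = 64.

Total surplus = 192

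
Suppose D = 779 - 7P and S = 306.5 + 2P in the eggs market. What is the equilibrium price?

Set D = S: 779 - 7P = 306.5 + 2P.
472.5 = 9P, so P* = 52.5.
Q* = 779 − 7(52.5) = 411.5.

P* = 52.5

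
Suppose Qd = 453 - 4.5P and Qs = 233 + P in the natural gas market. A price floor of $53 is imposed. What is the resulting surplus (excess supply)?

Equilibrium price would be P* = 40, so the floor at 53 binds.
At P = 53: Qd = 214.5, Qs = 286.
Surplus = 286 − 214.5 = 71.5.

Surplus = 71.5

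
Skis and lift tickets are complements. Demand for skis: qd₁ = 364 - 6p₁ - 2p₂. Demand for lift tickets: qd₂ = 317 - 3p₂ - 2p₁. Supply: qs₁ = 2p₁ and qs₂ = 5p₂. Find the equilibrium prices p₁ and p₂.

Market 1: 364 - 6p₁ - 2p₂ = 2p₁ → 8p₁ + 2p₂ = 364.
Market 2: 8p₂ + 2p₁ = 317.
Eliminating p₂: 8×(1) − 2×(2) gives 60p₁ = 2278, so p₁ = 1139/30.
Back-substitute into (2): p₂ = (317 − 2×1139/30) / 8 = 452/15.

p₁ = 1139/30, p₂ = 452/15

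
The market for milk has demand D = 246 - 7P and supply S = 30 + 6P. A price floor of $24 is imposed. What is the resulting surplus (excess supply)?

Equilibrium price would be P* = 216/13, so the floor at 24 binds.
At P = 24: D = 78, S = 174.
Surplus = 174 − 78 = 96.

Surplus = 96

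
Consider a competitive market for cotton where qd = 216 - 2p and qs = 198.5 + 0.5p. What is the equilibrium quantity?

q* = 202

Set qd = qs: 216 - 2p = 198.5 + 0.5p.
17.5 = 2.5p, so p* = 7.
q* = 216 − 2(7) = 202.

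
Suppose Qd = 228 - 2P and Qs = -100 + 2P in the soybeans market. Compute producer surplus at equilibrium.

Equilibrium: 228 - 2P = -100 + 2P gives P* = 82, Q* = 64.
Supply starts at P = 50 (where Qs = 0).
PS = ½(82 − 50)(64) = 1024.

Producer surplus = 1024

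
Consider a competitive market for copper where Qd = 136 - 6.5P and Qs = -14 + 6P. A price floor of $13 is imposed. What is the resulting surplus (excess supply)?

Surplus = 12.5

Equilibrium price would be P* = 12, so the floor at 13 binds.
At P = 13: Qd = 51.5, Qs = 64.
Surplus = 64 − 51.5 = 12.5.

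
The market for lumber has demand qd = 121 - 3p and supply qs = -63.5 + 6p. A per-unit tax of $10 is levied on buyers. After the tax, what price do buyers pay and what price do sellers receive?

Pre-tax equilibrium: p* = 20.5, q* = 59.5.
Tax on buyers shifts demand to qd = 121 − 3(p + 10) = 91 - 3p.
91 - 3p = -63.5 + 6p gives seller price ps = 103/6; buyers pay pb = 103/6 + 10 = 163/6.
New quantity: q = 121 − 3(163/6) = 39.5.

Buyers pay 163/6, sellers receive 103/6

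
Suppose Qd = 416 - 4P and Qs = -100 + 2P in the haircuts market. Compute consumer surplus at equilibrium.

Equilibrium: 416 - 4P = -100 + 2P gives P* = 86, Q* = 72.
Demand choke price (Qd = 0): P = 104.
CS = ½(104 − 86)(72) = 648.

Consumer surplus = 648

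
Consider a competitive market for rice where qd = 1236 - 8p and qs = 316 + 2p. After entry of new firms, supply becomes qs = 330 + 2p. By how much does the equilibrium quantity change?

Δq = 11.2

Original equilibrium: p* = 92, q* = 500.
New equilibrium: 1236 - 8p = 330 + 2p, so 906 = 10p and p' = 90.6; q' = 1236 − 8(90.6) = 511.2.
Change in quantity: 511.2 − 500 = 11.2.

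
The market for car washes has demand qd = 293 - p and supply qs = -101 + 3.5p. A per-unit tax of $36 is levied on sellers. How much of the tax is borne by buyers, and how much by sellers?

Pre-tax equilibrium: p* = 788/9, q* = 1849/9.
Tax on sellers shifts supply to qs = -101 + 3.5(p − 36) = -227 + 3.5p.
293 - p = -227 + 3.5p gives buyer price pb = 1040/9; sellers receive ps = 1040/9 − 36 = 716/9.
New quantity: q = 293 − 1(1040/9) = 1597/9.
Buyer burden = 1040/9 − 788/9 = 28; seller burden = 788/9 − 716/9 = 8.

Buyers bear $28, sellers bear $8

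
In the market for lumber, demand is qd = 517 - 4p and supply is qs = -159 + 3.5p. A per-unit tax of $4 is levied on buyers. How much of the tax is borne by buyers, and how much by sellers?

Pre-tax equilibrium: p* = 1352/15, q* = 2347/15.
Tax on buyers shifts demand to qd = 517 − 4(p + 4) = 501 - 4p.
501 - 4p = -159 + 3.5p gives seller price ps = 88; buyers pay pb = 88 + 4 = 92.
New quantity: q = 517 − 4(92) = 149.
Buyer burden = 92 − 1352/15 = 28/15; seller burden = 1352/15 − 88 = 32/15.

Buyers bear 28/15, sellers bear 32/15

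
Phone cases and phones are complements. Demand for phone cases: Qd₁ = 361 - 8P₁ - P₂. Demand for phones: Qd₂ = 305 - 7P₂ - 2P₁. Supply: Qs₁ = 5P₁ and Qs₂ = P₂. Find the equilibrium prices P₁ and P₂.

P₁ = 861/34, P₂ = 1081/34

Market 1: 361 - 8P₁ - P₂ = 5P₁ → 13P₁ + P₂ = 361.
Market 2: 8P₂ + 2P₁ = 305.
Eliminating P₂: 8×(1) − 1×(2) gives 102P₁ = 2583, so P₁ = 861/34.
Back-substitute into (2): P₂ = (305 − 2×861/34) / 8 = 1081/34.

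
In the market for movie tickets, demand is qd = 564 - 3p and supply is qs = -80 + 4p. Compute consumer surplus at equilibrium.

Consumer surplus = 13824

Equilibrium: 564 - 3p = -80 + 4p gives p* = 92, q* = 288.
Demand choke price (qd = 0): p = 188.
CS = ½(188 − 92)(288) = 13824.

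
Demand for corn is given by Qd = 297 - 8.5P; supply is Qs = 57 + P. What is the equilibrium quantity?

Set Qd = Qs: 297 - 8.5P = 57 + P.
240 = 9.5P, so P* = 480/19.
Q* = 297 − 8.5(480/19) = 1563/19.

Q* = 1563/19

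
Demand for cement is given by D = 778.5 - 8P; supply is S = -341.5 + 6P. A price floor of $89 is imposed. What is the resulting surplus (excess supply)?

Equilibrium price would be P* = 80, so the floor at 89 binds.
At P = 89: D = 66.5, S = 192.5.
Surplus = 192.5 − 66.5 = 126.

Surplus = 126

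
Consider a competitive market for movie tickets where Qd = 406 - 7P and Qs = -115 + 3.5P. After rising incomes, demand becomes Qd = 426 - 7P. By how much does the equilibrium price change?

Original equilibrium: P* = 1042/21, Q* = 176/3.
New equilibrium: 426 - 7P = -115 + 3.5P, so 541 = 10.5P and P' = 1082/21; Q' = 426 − 7(1082/21) = 196/3.
Change in price: 1082/21 − 1042/21 = 40/21.

ΔP = 40/21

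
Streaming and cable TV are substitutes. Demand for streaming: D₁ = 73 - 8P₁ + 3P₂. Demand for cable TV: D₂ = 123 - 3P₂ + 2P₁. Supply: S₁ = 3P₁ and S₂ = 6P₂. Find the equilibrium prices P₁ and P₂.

P₁ = 342/31, P₂ = 1499/93

Market 1: 73 - 8P₁ + 3P₂ = 3P₁ → 11P₁ - 3P₂ = 73.
Market 2: 9P₂ - 2P₁ = 123.
Eliminating P₂: 9×(1) + 3×(2) gives 93P₁ = 1026, so P₁ = 342/31.
Back-substitute into (2): P₂ = (123 + 2×342/31) / 9 = 1499/93.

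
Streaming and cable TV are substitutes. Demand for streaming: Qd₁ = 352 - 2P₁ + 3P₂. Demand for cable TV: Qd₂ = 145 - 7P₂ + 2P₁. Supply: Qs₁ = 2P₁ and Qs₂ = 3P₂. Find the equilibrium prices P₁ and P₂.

P₁ = 3955/34, P₂ = 642/17

Market 1: 352 - 2P₁ + 3P₂ = 2P₁ → 4P₁ - 3P₂ = 352.
Market 2: 10P₂ - 2P₁ = 145.
Eliminating P₂: 10×(1) + 3×(2) gives 34P₁ = 3955, so P₁ = 3955/34.
Back-substitute into (2): P₂ = (145 + 2×3955/34) / 10 = 642/17.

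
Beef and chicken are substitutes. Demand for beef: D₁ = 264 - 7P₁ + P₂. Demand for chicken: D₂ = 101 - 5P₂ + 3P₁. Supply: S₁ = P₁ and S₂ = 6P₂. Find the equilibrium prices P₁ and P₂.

P₁ = 601/17, P₂ = 320/17

Market 1: 264 - 7P₁ + P₂ = P₁ → 8P₁ - P₂ = 264.
Market 2: 11P₂ - 3P₁ = 101.
Eliminating P₂: 11×(1) + 1×(2) gives 85P₁ = 3005, so P₁ = 601/17.
Back-substitute into (2): P₂ = (101 + 3×601/17) / 11 = 320/17.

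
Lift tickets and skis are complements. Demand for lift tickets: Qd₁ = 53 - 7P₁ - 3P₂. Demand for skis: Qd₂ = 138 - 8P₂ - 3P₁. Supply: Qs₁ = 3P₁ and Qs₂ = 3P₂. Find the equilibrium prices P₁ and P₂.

Market 1: 53 - 7P₁ - 3P₂ = 3P₁ → 10P₁ + 3P₂ = 53.
Market 2: 11P₂ + 3P₁ = 138.
Eliminating P₂: 11×(1) − 3×(2) gives 101P₁ = 169, so P₁ = 169/101.
Back-substitute into (2): P₂ = (138 − 3×169/101) / 11 = 1221/101.

P₁ = 169/101, P₂ = 1221/101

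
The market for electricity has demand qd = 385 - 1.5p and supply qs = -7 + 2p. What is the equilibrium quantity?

q* = 217

Set qd = qs: 385 - 1.5p = -7 + 2p.
392 = 3.5p, so p* = 112.
q* = 385 − 1.5(112) = 217.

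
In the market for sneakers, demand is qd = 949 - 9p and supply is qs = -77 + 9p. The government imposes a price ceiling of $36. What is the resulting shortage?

Shortage = 378

Equilibrium price would be p* = 57, so the ceiling at 36 binds.
At p = 36: qd = 949 − 9(36) = 625, qs = -77 + 9(36) = 247.
Shortage = 625 − 247 = 378.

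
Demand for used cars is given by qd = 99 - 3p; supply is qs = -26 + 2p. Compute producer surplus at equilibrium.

Equilibrium: 99 - 3p = -26 + 2p gives p* = 25, q* = 24.
Supply starts at p = 13 (where qs = 0).
PS = ½(25 − 13)(24) = 144.

Producer surplus = 144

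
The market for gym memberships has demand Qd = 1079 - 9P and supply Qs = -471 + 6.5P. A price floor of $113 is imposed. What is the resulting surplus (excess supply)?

Equilibrium price would be P* = 100, so the floor at 113 binds.
At P = 113: Qd = 62, Qs = 263.5.
Surplus = 263.5 − 62 = 201.5.

Surplus = 201.5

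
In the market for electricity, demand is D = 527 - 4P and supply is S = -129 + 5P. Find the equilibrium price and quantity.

Set D = S: 527 - 4P = -129 + 5P.
656 = 9P, so P* = 656/9.
Q* = 527 − 4(656/9) = 2119/9.

P* = 656/9, Q* = 2119/9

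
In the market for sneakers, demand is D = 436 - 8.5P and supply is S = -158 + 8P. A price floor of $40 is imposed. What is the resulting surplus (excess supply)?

Surplus = 66

Equilibrium price would be P* = 36, so the floor at 40 binds.
At P = 40: D = 96, S = 162.
Surplus = 162 − 96 = 66.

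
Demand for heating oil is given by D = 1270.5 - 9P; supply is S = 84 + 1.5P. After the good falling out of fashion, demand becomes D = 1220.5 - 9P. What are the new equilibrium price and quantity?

Original equilibrium: P* = 113, Q* = 253.5.
New equilibrium: 1220.5 - 9P = 84 + 1.5P, so 1136.5 = 10.5P and P' = 2273/21; Q' = 1220.5 − 9(2273/21) = 3449/14.

P' = 2273/21, Q' = 3449/14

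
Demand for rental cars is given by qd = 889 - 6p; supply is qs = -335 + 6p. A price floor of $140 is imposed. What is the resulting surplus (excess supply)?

Surplus = 456

Equilibrium price would be p* = 102, so the floor at 140 binds.
At p = 140: qd = 49, qs = 505.
Surplus = 505 − 49 = 456.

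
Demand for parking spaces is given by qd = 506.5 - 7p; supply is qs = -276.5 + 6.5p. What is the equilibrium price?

p* = 58

Set qd = qs: 506.5 - 7p = -276.5 + 6.5p.
783 = 13.5p, so p* = 58.
q* = 506.5 − 7(58) = 100.5.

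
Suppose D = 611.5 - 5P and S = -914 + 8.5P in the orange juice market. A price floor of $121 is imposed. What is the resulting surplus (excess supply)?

Equilibrium price would be P* = 113, so the floor at 121 binds.
At P = 121: D = 6.5, S = 114.5.
Surplus = 114.5 − 6.5 = 108.

Surplus = 108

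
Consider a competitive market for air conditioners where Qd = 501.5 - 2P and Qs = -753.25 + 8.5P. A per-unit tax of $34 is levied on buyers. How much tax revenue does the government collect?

Pre-tax equilibrium: P* = 119.5, Q* = 262.5.
Tax on buyers shifts demand to Qd = 501.5 − 2(P + 34) = 433.5 - 2P.
433.5 - 2P = -753.25 + 8.5P gives seller price Ps = 4747/42; buyers pay Pb = 4747/42 + 34 = 6175/42.
New quantity: Q = 501.5 − 2(6175/42) = 8713/42.
Revenue = 34 × 8713/42 = 148121/21.

Tax revenue = 148121/21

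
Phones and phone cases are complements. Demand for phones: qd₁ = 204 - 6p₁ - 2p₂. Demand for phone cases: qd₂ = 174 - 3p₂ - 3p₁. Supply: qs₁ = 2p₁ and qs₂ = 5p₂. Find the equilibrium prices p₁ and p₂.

p₁ = 642/29, p₂ = 390/29

Market 1: 204 - 6p₁ - 2p₂ = 2p₁ → 8p₁ + 2p₂ = 204.
Market 2: 8p₂ + 3p₁ = 174.
Eliminating p₂: 8×(1) − 2×(2) gives 58p₁ = 1284, so p₁ = 642/29.
Back-substitute into (2): p₂ = (174 − 3×642/29) / 8 = 390/29.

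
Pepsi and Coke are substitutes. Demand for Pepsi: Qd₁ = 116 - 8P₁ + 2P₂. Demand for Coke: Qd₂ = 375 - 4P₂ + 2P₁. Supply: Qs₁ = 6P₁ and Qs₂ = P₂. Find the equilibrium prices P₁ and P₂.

P₁ = 665/33, P₂ = 2741/33

Market 1: 116 - 8P₁ + 2P₂ = 6P₁ → 14P₁ - 2P₂ = 116.
Market 2: 5P₂ - 2P₁ = 375.
Eliminating P₂: 5×(1) + 2×(2) gives 66P₁ = 1330, so P₁ = 665/33.
Back-substitute into (2): P₂ = (375 + 2×665/33) / 5 = 2741/33.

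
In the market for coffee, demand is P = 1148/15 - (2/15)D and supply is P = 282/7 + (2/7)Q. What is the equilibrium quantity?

Q* = 86.5

Set the two price expressions equal: 1148/15 - (2/15)Q = 282/7 + (2/7)Q.
3806/105 = (44/105)Q, so Q* = 86.5.
P* = 1148/15 − (2/15)(86.5) = 65.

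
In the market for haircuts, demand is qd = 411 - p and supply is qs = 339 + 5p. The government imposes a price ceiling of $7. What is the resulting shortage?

Shortage = 30

Equilibrium price would be p* = 12, so the ceiling at 7 binds.
At p = 7: qd = 411 − 1(7) = 404, qs = 339 + 5(7) = 374.
Shortage = 404 − 374 = 30.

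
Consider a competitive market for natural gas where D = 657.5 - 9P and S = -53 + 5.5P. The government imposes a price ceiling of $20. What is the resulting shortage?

Equilibrium price would be P* = 49, so the ceiling at 20 binds.
At P = 20: D = 657.5 − 9(20) = 477.5, S = -53 + 5.5(20) = 57.
Shortage = 477.5 − 57 = 420.5.

Shortage = 420.5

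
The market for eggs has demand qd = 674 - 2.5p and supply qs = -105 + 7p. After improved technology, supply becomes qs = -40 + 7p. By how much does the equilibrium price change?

Δp = -130/19

Original equilibrium: p* = 82, q* = 469.
New equilibrium: 674 - 2.5p = -40 + 7p, so 714 = 9.5p and p' = 1428/19; q' = 674 − 2.5(1428/19) = 9236/19.
Change in price: 1428/19 − 82 = -130/19.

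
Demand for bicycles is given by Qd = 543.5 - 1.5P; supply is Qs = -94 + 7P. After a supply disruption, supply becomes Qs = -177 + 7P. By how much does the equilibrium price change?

ΔP = 166/17

Original equilibrium: P* = 75, Q* = 431.
New equilibrium: 543.5 - 1.5P = -177 + 7P, so 720.5 = 8.5P and P' = 1441/17; Q' = 543.5 − 1.5(1441/17) = 7078/17.
Change in price: 1441/17 − 75 = 166/17.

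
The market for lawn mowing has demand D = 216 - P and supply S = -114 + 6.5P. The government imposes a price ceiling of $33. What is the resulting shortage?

Shortage = 82.5

Equilibrium price would be P* = 44, so the ceiling at 33 binds.
At P = 33: D = 216 − 1(33) = 183, S = -114 + 6.5(33) = 100.5.
Shortage = 183 − 100.5 = 82.5.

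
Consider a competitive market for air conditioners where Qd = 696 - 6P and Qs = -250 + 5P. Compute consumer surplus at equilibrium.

Equilibrium: 696 - 6P = -250 + 5P gives P* = 86, Q* = 180.
Demand choke price (Qd = 0): P = 116.
CS = ½(116 − 86)(180) = 2700.

Consumer surplus = 2700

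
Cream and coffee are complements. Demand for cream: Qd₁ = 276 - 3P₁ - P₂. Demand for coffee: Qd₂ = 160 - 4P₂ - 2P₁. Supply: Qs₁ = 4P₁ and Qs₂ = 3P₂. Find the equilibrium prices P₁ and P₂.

Market 1: 276 - 3P₁ - P₂ = 4P₁ → 7P₁ + P₂ = 276.
Market 2: 7P₂ + 2P₁ = 160.
Eliminating P₂: 7×(1) − 1×(2) gives 47P₁ = 1772, so P₁ = 1772/47.
Back-substitute into (2): P₂ = (160 − 2×1772/47) / 7 = 568/47.

P₁ = 1772/47, P₂ = 568/47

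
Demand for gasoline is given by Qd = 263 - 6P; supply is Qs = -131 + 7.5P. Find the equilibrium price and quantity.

Set Qd = Qs: 263 - 6P = -131 + 7.5P.
394 = 13.5P, so P* = 788/27.
Q* = 263 − 6(788/27) = 791/9.

P* = 788/27, Q* = 791/9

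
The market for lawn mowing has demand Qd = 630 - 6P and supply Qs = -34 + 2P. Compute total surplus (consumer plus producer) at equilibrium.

Total surplus = 5808

Equilibrium: 630 - 6P = -34 + 2P gives P* = 83, Q* = 132.
Demand choke price: P = 105; supply starts at P = 17.
CS = ½(105 − 83)(132) = 1452; PS = ½(83 − 17)(132) = 4356.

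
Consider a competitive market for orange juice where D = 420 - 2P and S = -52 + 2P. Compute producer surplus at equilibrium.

Equilibrium: 420 - 2P = -52 + 2P gives P* = 118, Q* = 184.
Supply starts at P = 26 (where S = 0).
PS = ½(118 − 26)(184) = 8464.

Producer surplus = 8464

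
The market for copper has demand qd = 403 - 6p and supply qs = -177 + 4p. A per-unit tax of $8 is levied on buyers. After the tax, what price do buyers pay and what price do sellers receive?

Pre-tax equilibrium: p* = 58, q* = 55.
Tax on buyers shifts demand to qd = 403 − 6(p + 8) = 355 - 6p.
355 - 6p = -177 + 4p gives seller price ps = 53.2; buyers pay pb = 53.2 + 8 = 61.2.
New quantity: q = 403 − 6(61.2) = 35.8.

Buyers pay $61.2, sellers receive $53.2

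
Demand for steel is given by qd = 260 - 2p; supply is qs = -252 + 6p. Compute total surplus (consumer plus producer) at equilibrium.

Equilibrium: 260 - 2p = -252 + 6p gives p* = 64, q* = 132.
Demand choke price: p = 130; supply starts at p = 42.
CS = ½(130 − 64)(132) = 4356; PS = ½(64 − 42)(132) = 1452.

Total surplus = 5808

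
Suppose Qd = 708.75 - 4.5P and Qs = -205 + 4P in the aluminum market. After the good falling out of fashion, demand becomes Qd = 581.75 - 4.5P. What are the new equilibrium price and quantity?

P' = 3147/34, Q' = 2809/17

Original equilibrium: P* = 107.5, Q* = 225.
New equilibrium: 581.75 - 4.5P = -205 + 4P, so 786.75 = 8.5P and P' = 3147/34; Q' = 581.75 − 4.5(3147/34) = 2809/17.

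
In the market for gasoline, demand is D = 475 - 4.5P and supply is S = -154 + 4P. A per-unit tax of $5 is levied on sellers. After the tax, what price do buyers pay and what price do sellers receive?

Pre-tax equilibrium: P* = 74, Q* = 142.
Tax on sellers shifts supply to S = -154 + 4(P − 5) = -174 + 4P.
475 - 4.5P = -174 + 4P gives buyer price Pb = 1298/17; sellers receive Ps = 1298/17 − 5 = 1213/17.
New quantity: Q = 475 − 4.5(1298/17) = 2234/17.

Buyers pay 1298/17, sellers receive 1213/17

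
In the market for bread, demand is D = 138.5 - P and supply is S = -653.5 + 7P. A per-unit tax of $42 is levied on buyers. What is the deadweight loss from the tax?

Pre-tax equilibrium: P* = 99, Q* = 39.5.
Tax on buyers shifts demand to D = 138.5 − 1(P + 42) = 96.5 - P.
96.5 - P = -653.5 + 7P gives seller price Ps = 93.75; buyers pay Pb = 93.75 + 42 = 135.75.
New quantity: Q = 138.5 − 1(135.75) = 2.75.
DWL = ½ × 42 × (39.5 − 2.75) = 771.75.

Deadweight loss = 771.75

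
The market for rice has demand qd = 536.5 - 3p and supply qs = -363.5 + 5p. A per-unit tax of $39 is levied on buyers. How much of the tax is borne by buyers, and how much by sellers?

Pre-tax equilibrium: p* = 112.5, q* = 199.
Tax on buyers shifts demand to qd = 536.5 − 3(p + 39) = 419.5 - 3p.
419.5 - 3p = -363.5 + 5p gives seller price ps = 97.875; buyers pay pb = 97.875 + 39 = 136.875.
New quantity: q = 536.5 − 3(136.875) = 125.875.
Buyer burden = 136.875 − 112.5 = 24.375; seller burden = 112.5 − 97.875 = 14.625.

Buyers bear $24.375, sellers bear $14.625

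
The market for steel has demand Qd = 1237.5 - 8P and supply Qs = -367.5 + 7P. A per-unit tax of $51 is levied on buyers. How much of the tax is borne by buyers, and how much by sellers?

Buyers bear $23.8, sellers bear $27.2

Pre-tax equilibrium: P* = 107, Q* = 381.5.
Tax on buyers shifts demand to Qd = 1237.5 − 8(P + 51) = 829.5 - 8P.
829.5 - 8P = -367.5 + 7P gives seller price Ps = 79.8; buyers pay Pb = 79.8 + 51 = 130.8.
New quantity: Q = 1237.5 − 8(130.8) = 191.1.
Buyer burden = 130.8 − 107 = 23.8; seller burden = 107 − 79.8 = 27.2.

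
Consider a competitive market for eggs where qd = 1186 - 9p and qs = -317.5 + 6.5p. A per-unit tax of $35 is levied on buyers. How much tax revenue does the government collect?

Pre-tax equilibrium: p* = 97, q* = 313.
Tax on buyers shifts demand to qd = 1186 − 9(p + 35) = 871 - 9p.
871 - 9p = -317.5 + 6.5p gives seller price ps = 2377/31; buyers pay pb = 2377/31 + 35 = 3462/31.
New quantity: q = 1186 − 9(3462/31) = 5608/31.
Revenue = 35 × 5608/31 = 196280/31.

Tax revenue = 196280/31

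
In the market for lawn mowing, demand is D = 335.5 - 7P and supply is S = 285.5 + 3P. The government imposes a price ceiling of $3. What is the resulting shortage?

Equilibrium price would be P* = 5, so the ceiling at 3 binds.
At P = 3: D = 335.5 − 7(3) = 314.5, S = 285.5 + 3(3) = 294.5.
Shortage = 314.5 − 294.5 = 20.

Shortage = 20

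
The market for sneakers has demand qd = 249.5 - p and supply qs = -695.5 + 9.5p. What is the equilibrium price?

Set qd = qs: 249.5 - p = -695.5 + 9.5p.
945 = 10.5p, so p* = 90.
q* = 249.5 − 1(90) = 159.5.

p* = 90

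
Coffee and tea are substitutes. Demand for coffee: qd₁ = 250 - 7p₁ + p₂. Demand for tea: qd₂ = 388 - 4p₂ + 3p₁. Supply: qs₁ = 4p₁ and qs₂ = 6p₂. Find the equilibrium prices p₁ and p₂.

Market 1: 250 - 7p₁ + p₂ = 4p₁ → 11p₁ - p₂ = 250.
Market 2: 10p₂ - 3p₁ = 388.
Eliminating p₂: 10×(1) + 1×(2) gives 107p₁ = 2888, so p₁ = 2888/107.
Back-substitute into (2): p₂ = (388 + 3×2888/107) / 10 = 5018/107.

p₁ = 2888/107, p₂ = 5018/107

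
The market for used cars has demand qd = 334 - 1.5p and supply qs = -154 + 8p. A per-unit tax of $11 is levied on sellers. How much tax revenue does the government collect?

Pre-tax equilibrium: p* = 976/19, q* = 4882/19.
Tax on sellers shifts supply to qs = -154 + 8(p − 11) = -242 + 8p.
334 - 1.5p = -242 + 8p gives buyer price pb = 1152/19; sellers receive ps = 1152/19 − 11 = 943/19.
New quantity: q = 334 − 1.5(1152/19) = 4618/19.
Revenue = 11 × 4618/19 = 50798/19.

Tax revenue = 50798/19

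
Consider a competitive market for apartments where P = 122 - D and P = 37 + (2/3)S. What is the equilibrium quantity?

Q* = 51

Set the two price expressions equal: 122 - Q = 37 + (2/3)Q.
85 = (5/3)Q, so Q* = 51.
P* = 122 − (1)(51) = 71.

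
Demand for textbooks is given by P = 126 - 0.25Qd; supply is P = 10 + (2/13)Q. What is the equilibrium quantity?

Q* = 6032/21

Set the two price expressions equal: 126 - 0.25Q = 10 + (2/13)Q.
116 = (21/52)Q, so Q* = 6032/21.
P* = 126 − (0.25)(6032/21) = 1138/21.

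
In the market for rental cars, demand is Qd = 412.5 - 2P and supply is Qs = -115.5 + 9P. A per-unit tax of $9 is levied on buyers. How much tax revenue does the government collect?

Tax revenue = 59751/22

Pre-tax equilibrium: P* = 48, Q* = 316.5.
Tax on buyers shifts demand to Qd = 412.5 − 2(P + 9) = 394.5 - 2P.
394.5 - 2P = -115.5 + 9P gives seller price Ps = 510/11; buyers pay Pb = 510/11 + 9 = 609/11.
New quantity: Q = 412.5 − 2(609/11) = 6639/22.
Revenue = 9 × 6639/22 = 59751/22.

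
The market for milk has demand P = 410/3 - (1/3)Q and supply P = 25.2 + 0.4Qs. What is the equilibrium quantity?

Set the two price expressions equal: 410/3 - (1/3)Q = 25.2 + 0.4Q.
1672/15 = (11/15)Q, so Q* = 152.
P* = 410/3 − (1/3)(152) = 86.

Q* = 152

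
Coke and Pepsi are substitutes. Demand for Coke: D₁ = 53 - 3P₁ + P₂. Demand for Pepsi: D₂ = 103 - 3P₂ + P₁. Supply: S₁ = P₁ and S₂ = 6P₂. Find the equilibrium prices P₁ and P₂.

P₁ = 116/7, P₂ = 93/7

Market 1: 53 - 3P₁ + P₂ = P₁ → 4P₁ - P₂ = 53.
Market 2: 9P₂ - P₁ = 103.
Eliminating P₂: 9×(1) + 1×(2) gives 35P₁ = 580, so P₁ = 116/7.
Back-substitute into (2): P₂ = (103 + 1×116/7) / 9 = 93/7.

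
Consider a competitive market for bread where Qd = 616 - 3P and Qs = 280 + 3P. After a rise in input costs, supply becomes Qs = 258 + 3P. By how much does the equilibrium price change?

Original equilibrium: P* = 56, Q* = 448.
New equilibrium: 616 - 3P = 258 + 3P, so 358 = 6P and P' = 179/3; Q' = 616 − 3(179/3) = 437.
Change in price: 179/3 − 56 = 11/3.

ΔP = 11/3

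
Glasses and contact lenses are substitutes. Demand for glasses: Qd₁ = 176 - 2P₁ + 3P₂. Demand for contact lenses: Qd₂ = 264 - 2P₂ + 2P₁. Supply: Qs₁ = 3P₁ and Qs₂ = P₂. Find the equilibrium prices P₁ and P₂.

Market 1: 176 - 2P₁ + 3P₂ = 3P₁ → 5P₁ - 3P₂ = 176.
Market 2: 3P₂ - 2P₁ = 264.
Eliminating P₂: 3×(1) + 3×(2) gives 9P₁ = 1320, so P₁ = 440/3.
Back-substitute into (2): P₂ = (264 + 2×440/3) / 3 = 1672/9.

P₁ = 440/3, P₂ = 1672/9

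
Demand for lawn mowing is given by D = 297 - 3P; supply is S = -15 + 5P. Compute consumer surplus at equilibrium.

Consumer surplus = 5400

Equilibrium: 297 - 3P = -15 + 5P gives P* = 39, Q* = 180.
Demand choke price (D = 0): P = 99.
CS = ½(99 − 39)(180) = 5400.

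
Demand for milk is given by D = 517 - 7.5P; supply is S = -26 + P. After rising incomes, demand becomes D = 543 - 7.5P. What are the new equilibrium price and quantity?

P' = 1138/17, Q' = 696/17

Original equilibrium: P* = 1086/17, Q* = 644/17.
New equilibrium: 543 - 7.5P = -26 + P, so 569 = 8.5P and P' = 1138/17; Q' = 543 − 7.5(1138/17) = 696/17.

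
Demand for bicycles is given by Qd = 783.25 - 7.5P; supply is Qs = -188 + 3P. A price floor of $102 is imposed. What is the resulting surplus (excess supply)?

Surplus = 99.75

Equilibrium price would be P* = 92.5, so the floor at 102 binds.
At P = 102: Qd = 18.25, Qs = 118.
Surplus = 118 − 18.25 = 99.75.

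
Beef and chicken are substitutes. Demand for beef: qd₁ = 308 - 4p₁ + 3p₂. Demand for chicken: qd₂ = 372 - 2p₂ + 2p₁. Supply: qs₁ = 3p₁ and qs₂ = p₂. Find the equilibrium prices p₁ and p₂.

Market 1: 308 - 4p₁ + 3p₂ = 3p₁ → 7p₁ - 3p₂ = 308.
Market 2: 3p₂ - 2p₁ = 372.
Eliminating p₂: 3×(1) + 3×(2) gives 15p₁ = 2040, so p₁ = 136.
Back-substitute into (2): p₂ = (372 + 2×136) / 3 = 644/3.

p₁ = 136, p₂ = 644/3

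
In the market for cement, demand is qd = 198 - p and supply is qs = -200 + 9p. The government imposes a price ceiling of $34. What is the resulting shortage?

Equilibrium price would be p* = 39.8, so the ceiling at 34 binds.
At p = 34: qd = 198 − 1(34) = 164, qs = -200 + 9(34) = 106.
Shortage = 164 − 106 = 58.

Shortage = 58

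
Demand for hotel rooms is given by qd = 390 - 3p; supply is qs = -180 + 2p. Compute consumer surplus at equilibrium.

Consumer surplus = 384

Equilibrium: 390 - 3p = -180 + 2p gives p* = 114, q* = 48.
Demand choke price (qd = 0): p = 130.
CS = ½(130 − 114)(48) = 384.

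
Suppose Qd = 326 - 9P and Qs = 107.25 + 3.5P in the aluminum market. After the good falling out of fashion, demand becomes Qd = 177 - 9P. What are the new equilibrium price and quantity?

Original equilibrium: P* = 17.5, Q* = 168.5.
New equilibrium: 177 - 9P = 107.25 + 3.5P, so 69.75 = 12.5P and P' = 5.58; Q' = 177 − 9(5.58) = 126.78.

P' = 5.58, Q' = 126.78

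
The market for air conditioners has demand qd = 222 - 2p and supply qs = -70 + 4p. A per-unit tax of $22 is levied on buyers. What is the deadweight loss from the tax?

Pre-tax equilibrium: p* = 146/3, q* = 374/3.
Tax on buyers shifts demand to qd = 222 − 2(p + 22) = 178 - 2p.
178 - 2p = -70 + 4p gives seller price ps = 124/3; buyers pay pb = 124/3 + 22 = 190/3.
New quantity: q = 222 − 2(190/3) = 286/3.
DWL = ½ × 22 × (374/3 − 286/3) = 968/3.

Deadweight loss = 968/3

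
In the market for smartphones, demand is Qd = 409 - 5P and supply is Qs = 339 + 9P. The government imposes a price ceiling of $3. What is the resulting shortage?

Equilibrium price would be P* = 5, so the ceiling at 3 binds.
At P = 3: Qd = 409 − 5(3) = 394, Qs = 339 + 9(3) = 366.
Shortage = 394 − 366 = 28.

Shortage = 28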